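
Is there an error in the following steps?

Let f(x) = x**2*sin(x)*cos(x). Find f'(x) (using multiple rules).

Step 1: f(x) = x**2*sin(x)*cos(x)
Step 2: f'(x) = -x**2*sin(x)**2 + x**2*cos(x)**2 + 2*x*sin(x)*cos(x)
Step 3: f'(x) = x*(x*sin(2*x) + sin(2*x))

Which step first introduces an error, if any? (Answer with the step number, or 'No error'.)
Step 3

Step 3 is incorrect due to a wrong trig function.
The step shows: x*(x*sin(2*x) + sin(2*x))
The correct value should be: x*(x*cos(2*x) + sin(2*x))

Explanation: cos(2*x) was incorrectly written as sin(2*x): the term x*(x*cos(2*x) + sin(2*x)) was incorrectly written as x*(x*sin(2*x) + sin(2*x))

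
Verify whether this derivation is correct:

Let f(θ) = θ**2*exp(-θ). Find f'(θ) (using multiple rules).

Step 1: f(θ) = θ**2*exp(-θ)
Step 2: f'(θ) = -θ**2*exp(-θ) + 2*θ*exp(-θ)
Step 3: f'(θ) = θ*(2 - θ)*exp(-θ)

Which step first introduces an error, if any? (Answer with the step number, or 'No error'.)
No error

All steps in this derivation are correct.
The final answer f'(θ) = θ*(2 - θ)*exp(-θ) is valid.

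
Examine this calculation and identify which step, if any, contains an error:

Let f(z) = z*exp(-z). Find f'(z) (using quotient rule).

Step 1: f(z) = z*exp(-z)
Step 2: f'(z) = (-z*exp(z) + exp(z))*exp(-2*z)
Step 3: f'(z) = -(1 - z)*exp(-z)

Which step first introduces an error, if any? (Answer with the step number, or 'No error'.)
Step 3

Step 3 is incorrect due to a sign flip.
The step shows: -(1 - z)*exp(-z)
The correct value should be: (1 - z)*exp(-z)

Explanation: The sign of the whole expression was flipped: the term (1 - z)*exp(-z) was incorrectly written as -(1 - z)*exp(-z)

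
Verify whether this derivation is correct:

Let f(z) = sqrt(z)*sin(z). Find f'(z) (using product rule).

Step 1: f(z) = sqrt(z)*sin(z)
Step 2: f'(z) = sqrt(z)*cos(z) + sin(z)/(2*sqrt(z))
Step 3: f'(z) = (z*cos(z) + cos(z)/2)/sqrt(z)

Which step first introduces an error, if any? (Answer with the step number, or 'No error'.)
Step 3

Step 3 is incorrect due to a wrong trig function.
The step shows: (z*cos(z) + cos(z)/2)/sqrt(z)
The correct value should be: (z*cos(z) + sin(z)/2)/sqrt(z)

Explanation: sin(z) was incorrectly written as cos(z): the term (z*cos(z) + sin(z)/2)/sqrt(z) was incorrectly written as (z*cos(z) + cos(z)/2)/sqrt(z)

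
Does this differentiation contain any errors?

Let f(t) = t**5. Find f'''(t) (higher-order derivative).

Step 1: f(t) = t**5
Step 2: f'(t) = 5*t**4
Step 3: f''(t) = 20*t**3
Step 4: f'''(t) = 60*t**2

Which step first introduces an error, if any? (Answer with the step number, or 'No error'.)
No error

All steps in this derivation are correct.
The final answer f'''(t) = 60*t**2 is valid.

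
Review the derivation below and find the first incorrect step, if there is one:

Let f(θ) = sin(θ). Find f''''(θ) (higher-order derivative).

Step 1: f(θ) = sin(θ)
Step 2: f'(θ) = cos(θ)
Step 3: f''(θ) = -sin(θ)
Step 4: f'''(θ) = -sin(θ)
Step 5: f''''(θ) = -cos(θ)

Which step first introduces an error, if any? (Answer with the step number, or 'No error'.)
Step 4

Step 4 is incorrect due to a wrong trig function.
The step shows: -sin(θ)
The correct value should be: -cos(θ)

Explanation: cos(θ) was incorrectly written as sin(θ): the term -cos(θ) was incorrectly written as -sin(θ)
The later steps are derived from this incorrect expression, so the error originates in Step 4.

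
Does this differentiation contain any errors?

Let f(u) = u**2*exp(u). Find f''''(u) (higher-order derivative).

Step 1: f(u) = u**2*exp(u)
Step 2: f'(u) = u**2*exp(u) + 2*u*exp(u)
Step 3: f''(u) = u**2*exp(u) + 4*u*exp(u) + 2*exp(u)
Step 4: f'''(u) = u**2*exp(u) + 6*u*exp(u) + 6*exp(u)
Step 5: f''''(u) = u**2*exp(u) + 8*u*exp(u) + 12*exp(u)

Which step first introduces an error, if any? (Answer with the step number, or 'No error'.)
No error

All steps in this derivation are correct.
The final answer f''''(u) = u**2*exp(u) + 8*u*exp(u) + 12*exp(u) is valid.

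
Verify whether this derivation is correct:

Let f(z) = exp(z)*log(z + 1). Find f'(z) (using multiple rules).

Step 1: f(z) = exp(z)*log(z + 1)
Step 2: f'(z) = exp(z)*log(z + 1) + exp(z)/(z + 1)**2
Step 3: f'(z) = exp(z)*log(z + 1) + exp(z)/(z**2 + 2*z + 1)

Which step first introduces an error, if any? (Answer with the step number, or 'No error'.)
Step 2

Step 2 is incorrect due to a wrong exponent.
The step shows: exp(z)*log(z + 1) + exp(z)/(z + 1)**2
The correct value should be: exp(z)*log(z + 1) + exp(z)/(z + 1)

Explanation: The exponent -1 on z + 1 was incorrectly written as -2: the term exp(z)/(z + 1) was incorrectly written as exp(z)/(z + 1)**2
The later steps are derived from this incorrect expression, so the error originates in Step 2.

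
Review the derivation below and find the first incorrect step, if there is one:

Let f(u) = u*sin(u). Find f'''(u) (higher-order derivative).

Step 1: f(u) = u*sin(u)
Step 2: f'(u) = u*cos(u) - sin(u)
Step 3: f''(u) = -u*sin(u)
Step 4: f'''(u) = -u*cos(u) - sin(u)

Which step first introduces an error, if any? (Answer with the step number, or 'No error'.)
Step 2

Step 2 is incorrect due to a sign flip.
The step shows: u*cos(u) - sin(u)
The correct value should be: u*cos(u) + sin(u)

Explanation: The sign of one term was flipped: the term sin(u) was incorrectly written as -sin(u)
The later steps are derived from this incorrect expression, so the error originates in Step 2.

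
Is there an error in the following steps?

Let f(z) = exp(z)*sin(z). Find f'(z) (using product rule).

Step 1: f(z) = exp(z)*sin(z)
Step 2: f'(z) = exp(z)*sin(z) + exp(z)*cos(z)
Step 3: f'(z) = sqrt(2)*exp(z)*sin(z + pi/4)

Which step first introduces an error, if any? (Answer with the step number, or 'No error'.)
No error

All steps in this derivation are correct.
The final answer f'(z) = sqrt(2)*exp(z)*sin(z + pi/4) is valid.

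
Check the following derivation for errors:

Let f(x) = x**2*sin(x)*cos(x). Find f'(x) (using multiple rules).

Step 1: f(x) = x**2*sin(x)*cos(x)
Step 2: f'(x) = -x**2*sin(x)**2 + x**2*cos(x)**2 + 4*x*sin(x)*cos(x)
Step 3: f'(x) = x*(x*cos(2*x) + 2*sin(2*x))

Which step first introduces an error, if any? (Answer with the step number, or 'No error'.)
Step 2

Step 2 is incorrect due to a wrong coefficient.
The step shows: -x**2*sin(x)**2 + x**2*cos(x)**2 + 4*x*sin(x)*cos(x)
The correct value should be: -x**2*sin(x)**2 + x**2*cos(x)**2 + 2*x*sin(x)*cos(x)

Explanation: The coefficient 2 was incorrectly written as 4: the term 2*x*sin(x)*cos(x) was incorrectly written as 4*x*sin(x)*cos(x)
The later steps are derived from this incorrect expression, so the error originates in Step 2.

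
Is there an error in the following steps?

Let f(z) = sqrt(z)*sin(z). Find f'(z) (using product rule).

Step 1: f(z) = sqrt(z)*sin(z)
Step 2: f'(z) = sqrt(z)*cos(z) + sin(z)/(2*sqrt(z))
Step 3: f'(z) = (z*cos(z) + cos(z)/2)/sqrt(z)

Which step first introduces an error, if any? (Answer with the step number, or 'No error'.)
Step 3

Step 3 is incorrect due to a wrong trig function.
The step shows: (z*cos(z) + cos(z)/2)/sqrt(z)
The correct value should be: (z*cos(z) + sin(z)/2)/sqrt(z)

Explanation: sin(z) was incorrectly written as cos(z): the term (z*cos(z) + sin(z)/2)/sqrt(z) was incorrectly written as (z*cos(z) + cos(z)/2)/sqrt(z)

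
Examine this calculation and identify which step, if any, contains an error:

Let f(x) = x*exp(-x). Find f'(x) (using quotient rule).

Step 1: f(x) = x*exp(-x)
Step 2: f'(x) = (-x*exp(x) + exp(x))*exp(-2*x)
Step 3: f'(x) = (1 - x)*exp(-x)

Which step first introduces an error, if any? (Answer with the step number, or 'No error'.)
No error

All steps in this derivation are correct.
The final answer f'(x) = (1 - x)*exp(-x) is valid.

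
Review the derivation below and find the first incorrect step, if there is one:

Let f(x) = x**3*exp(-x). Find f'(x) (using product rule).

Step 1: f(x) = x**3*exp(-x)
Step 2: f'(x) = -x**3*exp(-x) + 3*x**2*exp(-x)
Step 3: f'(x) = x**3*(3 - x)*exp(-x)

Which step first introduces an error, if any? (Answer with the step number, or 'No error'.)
Step 3

Step 3 is incorrect due to a wrong exponent.
The step shows: x**3*(3 - x)*exp(-x)
The correct value should be: x**2*(3 - x)*exp(-x)

Explanation: The exponent 2 on x was incorrectly written as 3: the term x**2*(3 - x)*exp(-x) was incorrectly written as x**3*(3 - x)*exp(-x)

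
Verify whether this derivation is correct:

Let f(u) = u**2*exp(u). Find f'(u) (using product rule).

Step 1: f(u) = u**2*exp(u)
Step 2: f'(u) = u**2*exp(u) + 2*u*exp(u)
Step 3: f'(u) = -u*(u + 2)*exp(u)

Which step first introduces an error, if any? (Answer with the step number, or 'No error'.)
Step 3

Step 3 is incorrect due to a sign flip.
The step shows: -u*(u + 2)*exp(u)
The correct value should be: u*(u + 2)*exp(u)

Explanation: The sign of the whole expression was flipped: the term u*(u + 2)*exp(u) was incorrectly written as -u*(u + 2)*exp(u)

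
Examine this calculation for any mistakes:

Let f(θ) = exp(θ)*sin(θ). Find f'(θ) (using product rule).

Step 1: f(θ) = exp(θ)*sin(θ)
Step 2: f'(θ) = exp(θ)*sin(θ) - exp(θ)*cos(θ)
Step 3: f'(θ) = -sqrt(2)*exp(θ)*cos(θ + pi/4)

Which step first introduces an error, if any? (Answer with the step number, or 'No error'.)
Step 2

Step 2 is incorrect due to a sign flip.
The step shows: exp(θ)*sin(θ) - exp(θ)*cos(θ)
The correct value should be: exp(θ)*sin(θ) + exp(θ)*cos(θ)

Explanation: The sign of one term was flipped: the term exp(θ)*cos(θ) was incorrectly written as -exp(θ)*cos(θ)
The later steps are derived from this incorrect expression, so the error originates in Step 2.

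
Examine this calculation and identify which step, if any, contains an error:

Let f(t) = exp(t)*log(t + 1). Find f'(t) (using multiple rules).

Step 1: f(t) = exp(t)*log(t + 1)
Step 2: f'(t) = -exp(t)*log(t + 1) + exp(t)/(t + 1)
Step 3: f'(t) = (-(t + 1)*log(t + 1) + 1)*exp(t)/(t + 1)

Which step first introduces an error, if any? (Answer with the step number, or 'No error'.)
Step 2

Step 2 is incorrect due to a sign flip.
The step shows: -exp(t)*log(t + 1) + exp(t)/(t + 1)
The correct value should be: exp(t)*log(t + 1) + exp(t)/(t + 1)

Explanation: The sign of one term was flipped: the term exp(t)*log(t + 1) was incorrectly written as -exp(t)*log(t + 1)
The later steps are derived from this incorrect expression, so the error originates in Step 2.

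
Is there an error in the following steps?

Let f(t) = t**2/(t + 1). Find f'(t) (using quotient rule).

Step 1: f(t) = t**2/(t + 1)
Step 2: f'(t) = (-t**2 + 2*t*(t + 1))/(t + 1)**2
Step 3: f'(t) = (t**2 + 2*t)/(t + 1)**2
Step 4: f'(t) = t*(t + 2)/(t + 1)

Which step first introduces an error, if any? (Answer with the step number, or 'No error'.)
Step 4

Step 4 is incorrect due to a wrong exponent.
The step shows: t*(t + 2)/(t + 1)
The correct value should be: t*(t + 2)/(t + 1)**2

Explanation: The exponent -2 on t + 1 was incorrectly written as -1: the term t*(t + 2)/(t + 1)**2 was incorrectly written as t*(t + 2)/(t + 1)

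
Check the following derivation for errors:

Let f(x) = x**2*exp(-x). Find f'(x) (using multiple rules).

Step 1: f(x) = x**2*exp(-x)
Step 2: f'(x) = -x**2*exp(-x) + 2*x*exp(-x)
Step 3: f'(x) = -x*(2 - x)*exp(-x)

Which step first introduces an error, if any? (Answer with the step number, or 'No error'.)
Step 3

Step 3 is incorrect due to a sign flip.
The step shows: -x*(2 - x)*exp(-x)
The correct value should be: x*(2 - x)*exp(-x)

Explanation: The sign of the whole expression was flipped: the term x*(2 - x)*exp(-x) was incorrectly written as -x*(2 - x)*exp(-x)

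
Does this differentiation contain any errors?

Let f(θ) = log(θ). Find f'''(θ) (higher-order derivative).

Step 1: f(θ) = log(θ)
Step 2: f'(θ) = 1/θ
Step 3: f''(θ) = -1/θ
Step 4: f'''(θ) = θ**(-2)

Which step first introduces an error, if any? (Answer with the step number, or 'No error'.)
Step 3

Step 3 is incorrect due to a wrong exponent.
The step shows: -1/θ
The correct value should be: -1/θ**2

Explanation: The exponent -2 on θ was incorrectly written as -1: the term -1/θ**2 was incorrectly written as -1/θ
The later steps are derived from this incorrect expression, so the error originates in Step 3.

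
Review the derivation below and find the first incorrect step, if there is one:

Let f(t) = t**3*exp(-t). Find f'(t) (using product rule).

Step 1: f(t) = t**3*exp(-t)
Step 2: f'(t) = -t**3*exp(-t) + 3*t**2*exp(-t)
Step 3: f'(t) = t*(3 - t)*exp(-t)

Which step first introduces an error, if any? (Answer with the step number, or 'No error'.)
Step 3

Step 3 is incorrect due to a wrong exponent.
The step shows: t*(3 - t)*exp(-t)
The correct value should be: t**2*(3 - t)*exp(-t)

Explanation: The exponent 2 on t was incorrectly written as 1: the term t**2*(3 - t)*exp(-t) was incorrectly written as t*(3 - t)*exp(-t)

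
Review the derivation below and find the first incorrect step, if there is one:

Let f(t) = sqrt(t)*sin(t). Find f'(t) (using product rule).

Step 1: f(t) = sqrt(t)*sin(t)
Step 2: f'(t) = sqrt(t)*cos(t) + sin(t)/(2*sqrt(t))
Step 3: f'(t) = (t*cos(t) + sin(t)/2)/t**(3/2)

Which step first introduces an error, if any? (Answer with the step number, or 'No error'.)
Step 3

Step 3 is incorrect due to a wrong exponent.
The step shows: (t*cos(t) + sin(t)/2)/t**(3/2)
The correct value should be: (t*cos(t) + sin(t)/2)/sqrt(t)

Explanation: The exponent -1/2 on t was incorrectly written as -3/2: the term (t*cos(t) + sin(t)/2)/sqrt(t) was incorrectly written as (t*cos(t) + sin(t)/2)/t**(3/2)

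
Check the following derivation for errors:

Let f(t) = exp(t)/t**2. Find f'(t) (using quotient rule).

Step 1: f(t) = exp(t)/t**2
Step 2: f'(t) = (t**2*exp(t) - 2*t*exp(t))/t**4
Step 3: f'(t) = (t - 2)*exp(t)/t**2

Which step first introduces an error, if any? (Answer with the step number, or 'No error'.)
Step 3

Step 3 is incorrect due to a wrong exponent.
The step shows: (t - 2)*exp(t)/t**2
The correct value should be: (t - 2)*exp(t)/t**3

Explanation: The exponent -3 on t was incorrectly written as -2: the term (t - 2)*exp(t)/t**3 was incorrectly written as (t - 2)*exp(t)/t**2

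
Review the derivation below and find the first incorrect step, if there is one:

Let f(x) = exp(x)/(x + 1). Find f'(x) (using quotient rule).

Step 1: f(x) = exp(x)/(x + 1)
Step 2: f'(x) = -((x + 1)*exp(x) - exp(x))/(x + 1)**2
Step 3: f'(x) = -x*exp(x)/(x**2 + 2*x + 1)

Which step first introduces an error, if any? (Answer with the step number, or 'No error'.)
Step 2

Step 2 is incorrect due to a sign flip.
The step shows: -((x + 1)*exp(x) - exp(x))/(x + 1)**2
The correct value should be: ((x + 1)*exp(x) - exp(x))/(x + 1)**2

Explanation: The sign of the whole expression was flipped: the term ((x + 1)*exp(x) - exp(x))/(x + 1)**2 was incorrectly written as -((x + 1)*exp(x) - exp(x))/(x + 1)**2
The later steps are derived from this incorrect expression, so the error originates in Step 2.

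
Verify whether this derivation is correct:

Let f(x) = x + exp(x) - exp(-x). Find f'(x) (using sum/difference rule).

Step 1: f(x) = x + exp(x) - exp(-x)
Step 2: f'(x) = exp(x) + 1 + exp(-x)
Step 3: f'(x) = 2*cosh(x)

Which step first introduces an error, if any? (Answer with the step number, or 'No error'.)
Step 3

Step 3 is incorrect due to a dropped term.
The step shows: 2*cosh(x)
The correct value should be: 2*cosh(x) + 1

Explanation: A term was dropped: the term 1 was incorrectly omitted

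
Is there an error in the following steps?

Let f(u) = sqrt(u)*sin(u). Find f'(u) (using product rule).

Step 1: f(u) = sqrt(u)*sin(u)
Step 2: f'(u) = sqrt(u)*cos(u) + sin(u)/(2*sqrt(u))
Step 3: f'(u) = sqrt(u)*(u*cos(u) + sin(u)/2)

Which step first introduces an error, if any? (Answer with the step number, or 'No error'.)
Step 3

Step 3 is incorrect due to a wrong exponent.
The step shows: sqrt(u)*(u*cos(u) + sin(u)/2)
The correct value should be: (u*cos(u) + sin(u)/2)/sqrt(u)

Explanation: The exponent -1/2 on u was incorrectly written as 1/2: the term (u*cos(u) + sin(u)/2)/sqrt(u) was incorrectly written as sqrt(u)*(u*cos(u) + sin(u)/2)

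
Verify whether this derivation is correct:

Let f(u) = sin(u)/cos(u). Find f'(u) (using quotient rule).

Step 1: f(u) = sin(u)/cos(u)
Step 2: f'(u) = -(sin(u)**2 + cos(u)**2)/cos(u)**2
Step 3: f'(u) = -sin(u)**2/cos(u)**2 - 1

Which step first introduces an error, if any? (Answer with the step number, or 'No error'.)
Step 2

Step 2 is incorrect due to a sign flip.
The step shows: -(sin(u)**2 + cos(u)**2)/cos(u)**2
The correct value should be: (sin(u)**2 + cos(u)**2)/cos(u)**2

Explanation: The sign of the whole expression was flipped: the term (sin(u)**2 + cos(u)**2)/cos(u)**2 was incorrectly written as -(sin(u)**2 + cos(u)**2)/cos(u)**2
The later steps are derived from this incorrect expression, so the error originates in Step 2.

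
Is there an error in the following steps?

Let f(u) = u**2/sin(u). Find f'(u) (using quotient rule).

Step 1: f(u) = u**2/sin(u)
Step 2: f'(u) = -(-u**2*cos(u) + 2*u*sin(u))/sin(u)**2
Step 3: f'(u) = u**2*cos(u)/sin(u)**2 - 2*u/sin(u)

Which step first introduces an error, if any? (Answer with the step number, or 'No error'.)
Step 2

Step 2 is incorrect due to a sign flip.
The step shows: -(-u**2*cos(u) + 2*u*sin(u))/sin(u)**2
The correct value should be: (-u**2*cos(u) + 2*u*sin(u))/sin(u)**2

Explanation: The sign of the whole expression was flipped: the term (-u**2*cos(u) + 2*u*sin(u))/sin(u)**2 was incorrectly written as -(-u**2*cos(u) + 2*u*sin(u))/sin(u)**2
The later steps are derived from this incorrect expression, so the error originates in Step 2.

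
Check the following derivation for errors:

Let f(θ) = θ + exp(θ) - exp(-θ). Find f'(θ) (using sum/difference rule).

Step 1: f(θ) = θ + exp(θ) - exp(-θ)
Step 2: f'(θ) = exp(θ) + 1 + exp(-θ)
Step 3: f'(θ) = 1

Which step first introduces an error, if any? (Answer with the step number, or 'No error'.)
Step 3

Step 3 is incorrect due to a dropped term.
The step shows: 1
The correct value should be: 2*cosh(θ) + 1

Explanation: A term was dropped: the term 2*cosh(θ) was incorrectly omitted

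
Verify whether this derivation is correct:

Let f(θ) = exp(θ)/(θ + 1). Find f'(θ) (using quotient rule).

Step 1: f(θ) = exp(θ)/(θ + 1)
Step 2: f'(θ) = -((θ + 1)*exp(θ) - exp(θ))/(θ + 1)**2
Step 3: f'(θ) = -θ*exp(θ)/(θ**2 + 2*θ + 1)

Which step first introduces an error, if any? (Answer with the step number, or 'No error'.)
Step 2

Step 2 is incorrect due to a sign flip.
The step shows: -((θ + 1)*exp(θ) - exp(θ))/(θ + 1)**2
The correct value should be: ((θ + 1)*exp(θ) - exp(θ))/(θ + 1)**2

Explanation: The sign of the whole expression was flipped: the term ((θ + 1)*exp(θ) - exp(θ))/(θ + 1)**2 was incorrectly written as -((θ + 1)*exp(θ) - exp(θ))/(θ + 1)**2
The later steps are derived from this incorrect expression, so the error originates in Step 2.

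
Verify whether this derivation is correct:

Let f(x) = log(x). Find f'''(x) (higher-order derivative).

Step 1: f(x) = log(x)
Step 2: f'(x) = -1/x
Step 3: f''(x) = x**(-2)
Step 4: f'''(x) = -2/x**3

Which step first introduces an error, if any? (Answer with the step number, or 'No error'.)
Step 2

Step 2 is incorrect due to a sign flip.
The step shows: -1/x
The correct value should be: 1/x

Explanation: The sign of the whole expression was flipped: the term 1/x was incorrectly written as -1/x
The later steps are derived from this incorrect expression, so the error originates in Step 2.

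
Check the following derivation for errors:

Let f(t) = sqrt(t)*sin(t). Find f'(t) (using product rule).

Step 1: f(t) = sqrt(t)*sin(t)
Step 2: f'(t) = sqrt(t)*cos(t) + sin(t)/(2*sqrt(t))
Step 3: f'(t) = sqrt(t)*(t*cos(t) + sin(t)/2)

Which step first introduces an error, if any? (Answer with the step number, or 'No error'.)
Step 3

Step 3 is incorrect due to a wrong exponent.
The step shows: sqrt(t)*(t*cos(t) + sin(t)/2)
The correct value should be: (t*cos(t) + sin(t)/2)/sqrt(t)

Explanation: The exponent -1/2 on t was incorrectly written as 1/2: the term (t*cos(t) + sin(t)/2)/sqrt(t) was incorrectly written as sqrt(t)*(t*cos(t) + sin(t)/2)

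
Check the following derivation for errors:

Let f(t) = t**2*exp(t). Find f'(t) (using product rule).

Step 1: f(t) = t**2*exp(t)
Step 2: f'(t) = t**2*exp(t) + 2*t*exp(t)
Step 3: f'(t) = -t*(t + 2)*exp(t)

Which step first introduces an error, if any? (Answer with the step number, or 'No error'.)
Step 3

Step 3 is incorrect due to a sign flip.
The step shows: -t*(t + 2)*exp(t)
The correct value should be: t*(t + 2)*exp(t)

Explanation: The sign of the whole expression was flipped: the term t*(t + 2)*exp(t) was incorrectly written as -t*(t + 2)*exp(t)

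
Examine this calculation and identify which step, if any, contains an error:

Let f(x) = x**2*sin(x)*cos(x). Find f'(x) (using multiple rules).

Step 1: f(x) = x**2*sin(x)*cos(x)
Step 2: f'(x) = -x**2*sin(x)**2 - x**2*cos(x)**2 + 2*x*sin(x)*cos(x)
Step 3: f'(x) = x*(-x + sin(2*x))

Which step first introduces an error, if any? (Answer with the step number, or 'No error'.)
Step 2

Step 2 is incorrect due to a sign flip.
The step shows: -x**2*sin(x)**2 - x**2*cos(x)**2 + 2*x*sin(x)*cos(x)
The correct value should be: -x**2*sin(x)**2 + x**2*cos(x)**2 + 2*x*sin(x)*cos(x)

Explanation: The sign of one term was flipped: the term x**2*cos(x)**2 was incorrectly written as -x**2*cos(x)**2
The later steps are derived from this incorrect expression, so the error originates in Step 2.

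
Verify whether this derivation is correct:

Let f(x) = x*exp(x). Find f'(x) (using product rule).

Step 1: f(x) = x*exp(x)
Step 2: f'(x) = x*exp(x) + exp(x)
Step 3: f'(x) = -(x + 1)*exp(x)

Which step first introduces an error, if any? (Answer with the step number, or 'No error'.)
Step 3

Step 3 is incorrect due to a sign flip.
The step shows: -(x + 1)*exp(x)
The correct value should be: (x + 1)*exp(x)

Explanation: The sign of the whole expression was flipped: the term (x + 1)*exp(x) was incorrectly written as -(x + 1)*exp(x)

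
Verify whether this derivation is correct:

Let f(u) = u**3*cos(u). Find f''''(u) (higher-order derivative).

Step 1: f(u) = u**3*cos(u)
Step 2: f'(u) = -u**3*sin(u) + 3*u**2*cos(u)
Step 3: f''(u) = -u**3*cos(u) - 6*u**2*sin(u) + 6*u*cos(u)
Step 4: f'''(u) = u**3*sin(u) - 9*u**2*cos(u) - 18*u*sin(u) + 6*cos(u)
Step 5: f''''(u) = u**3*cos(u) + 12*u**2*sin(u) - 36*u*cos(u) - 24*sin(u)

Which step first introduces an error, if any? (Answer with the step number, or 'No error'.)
No error

All steps in this derivation are correct.
The final answer f''''(u) = u**3*cos(u) + 12*u**2*sin(u) - 36*u*cos(u) - 24*sin(u) is valid.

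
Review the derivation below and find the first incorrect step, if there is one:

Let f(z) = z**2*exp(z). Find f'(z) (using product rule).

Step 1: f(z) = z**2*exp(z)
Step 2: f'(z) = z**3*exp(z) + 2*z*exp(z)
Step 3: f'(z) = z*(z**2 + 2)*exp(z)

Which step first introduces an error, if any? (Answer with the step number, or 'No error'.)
Step 2

Step 2 is incorrect due to a wrong exponent.
The step shows: z**3*exp(z) + 2*z*exp(z)
The correct value should be: z**2*exp(z) + 2*z*exp(z)

Explanation: The exponent 2 on z was incorrectly written as 3: the term z**2*exp(z) was incorrectly written as z**3*exp(z)
The later steps are derived from this incorrect expression, so the error originates in Step 2.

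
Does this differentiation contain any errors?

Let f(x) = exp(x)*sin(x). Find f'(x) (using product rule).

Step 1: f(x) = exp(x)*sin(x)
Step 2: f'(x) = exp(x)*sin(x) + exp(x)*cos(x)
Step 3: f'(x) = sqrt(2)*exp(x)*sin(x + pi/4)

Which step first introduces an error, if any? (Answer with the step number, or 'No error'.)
No error

All steps in this derivation are correct.
The final answer f'(x) = sqrt(2)*exp(x)*sin(x + pi/4) is valid.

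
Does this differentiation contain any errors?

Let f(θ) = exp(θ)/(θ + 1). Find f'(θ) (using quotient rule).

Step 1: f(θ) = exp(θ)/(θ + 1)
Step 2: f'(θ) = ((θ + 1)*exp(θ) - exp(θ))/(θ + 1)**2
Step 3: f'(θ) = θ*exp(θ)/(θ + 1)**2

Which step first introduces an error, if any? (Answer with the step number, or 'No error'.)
No error

All steps in this derivation are correct.
The final answer f'(θ) = θ*exp(θ)/(θ + 1)**2 is valid.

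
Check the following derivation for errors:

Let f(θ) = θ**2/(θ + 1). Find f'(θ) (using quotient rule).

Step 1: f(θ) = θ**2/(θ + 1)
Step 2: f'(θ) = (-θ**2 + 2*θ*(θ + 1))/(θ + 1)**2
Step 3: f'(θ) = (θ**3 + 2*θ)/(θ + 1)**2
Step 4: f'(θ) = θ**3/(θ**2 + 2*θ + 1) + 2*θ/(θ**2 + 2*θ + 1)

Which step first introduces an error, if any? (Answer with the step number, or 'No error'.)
Step 3

Step 3 is incorrect due to a wrong exponent.
The step shows: (θ**3 + 2*θ)/(θ + 1)**2
The correct value should be: (θ**2 + 2*θ)/(θ + 1)**2

Explanation: The exponent 2 on θ was incorrectly written as 3: the term (θ**2 + 2*θ)/(θ + 1)**2 was incorrectly written as (θ**3 + 2*θ)/(θ + 1)**2
The later steps are derived from this incorrect expression, so the error originates in Step 3.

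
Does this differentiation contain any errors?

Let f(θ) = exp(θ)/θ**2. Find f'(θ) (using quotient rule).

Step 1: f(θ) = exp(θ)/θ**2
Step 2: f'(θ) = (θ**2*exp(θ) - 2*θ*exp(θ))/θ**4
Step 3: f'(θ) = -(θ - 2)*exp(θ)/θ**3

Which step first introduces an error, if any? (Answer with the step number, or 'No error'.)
Step 3

Step 3 is incorrect due to a sign flip.
The step shows: -(θ - 2)*exp(θ)/θ**3
The correct value should be: (θ - 2)*exp(θ)/θ**3

Explanation: The sign of the whole expression was flipped: the term (θ - 2)*exp(θ)/θ**3 was incorrectly written as -(θ - 2)*exp(θ)/θ**3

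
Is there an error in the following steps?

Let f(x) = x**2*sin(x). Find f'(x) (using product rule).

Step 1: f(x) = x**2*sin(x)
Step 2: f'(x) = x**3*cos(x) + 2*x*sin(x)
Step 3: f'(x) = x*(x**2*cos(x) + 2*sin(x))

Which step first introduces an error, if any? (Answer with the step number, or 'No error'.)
Step 2

Step 2 is incorrect due to a wrong exponent.
The step shows: x**3*cos(x) + 2*x*sin(x)
The correct value should be: x**2*cos(x) + 2*x*sin(x)

Explanation: The exponent 2 on x was incorrectly written as 3: the term x**2*cos(x) was incorrectly written as x**3*cos(x)
The later steps are derived from this incorrect expression, so the error originates in Step 2.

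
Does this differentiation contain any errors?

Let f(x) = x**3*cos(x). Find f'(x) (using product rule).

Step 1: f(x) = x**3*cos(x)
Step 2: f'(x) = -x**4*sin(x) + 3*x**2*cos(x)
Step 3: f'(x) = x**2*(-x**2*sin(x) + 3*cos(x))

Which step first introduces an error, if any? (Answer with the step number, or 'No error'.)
Step 2

Step 2 is incorrect due to a wrong exponent.
The step shows: -x**4*sin(x) + 3*x**2*cos(x)
The correct value should be: -x**3*sin(x) + 3*x**2*cos(x)

Explanation: The exponent 3 on x was incorrectly written as 4: the term -x**3*sin(x) was incorrectly written as -x**4*sin(x)
The later steps are derived from this incorrect expression, so the error originates in Step 2.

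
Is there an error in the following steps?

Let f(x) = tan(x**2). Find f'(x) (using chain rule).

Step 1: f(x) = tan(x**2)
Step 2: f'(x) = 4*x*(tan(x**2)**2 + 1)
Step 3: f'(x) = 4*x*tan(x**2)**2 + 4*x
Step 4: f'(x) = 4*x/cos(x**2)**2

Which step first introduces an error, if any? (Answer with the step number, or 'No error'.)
Step 2

Step 2 is incorrect due to a wrong coefficient.
The step shows: 4*x*(tan(x**2)**2 + 1)
The correct value should be: 2*x*(tan(x**2)**2 + 1)

Explanation: The coefficient 2 was incorrectly written as 4: the term 2*x*(tan(x**2)**2 + 1) was incorrectly written as 4*x*(tan(x**2)**2 + 1)
The later steps are derived from this incorrect expression, so the error originates in Step 2.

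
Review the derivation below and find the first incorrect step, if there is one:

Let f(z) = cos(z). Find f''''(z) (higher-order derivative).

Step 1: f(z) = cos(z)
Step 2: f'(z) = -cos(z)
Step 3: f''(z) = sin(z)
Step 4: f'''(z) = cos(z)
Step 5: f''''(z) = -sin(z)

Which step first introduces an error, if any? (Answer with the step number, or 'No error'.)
Step 2

Step 2 is incorrect due to a wrong trig function.
The step shows: -cos(z)
The correct value should be: -sin(z)

Explanation: sin(z) was incorrectly written as cos(z): the term -sin(z) was incorrectly written as -cos(z)
The later steps are derived from this incorrect expression, so the error originates in Step 2.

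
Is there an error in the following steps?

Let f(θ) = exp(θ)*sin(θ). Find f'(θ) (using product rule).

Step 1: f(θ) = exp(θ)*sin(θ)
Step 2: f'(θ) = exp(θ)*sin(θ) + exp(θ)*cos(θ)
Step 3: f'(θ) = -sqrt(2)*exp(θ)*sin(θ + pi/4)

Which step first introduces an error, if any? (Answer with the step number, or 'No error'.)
Step 3

Step 3 is incorrect due to a sign flip.
The step shows: -sqrt(2)*exp(θ)*sin(θ + pi/4)
The correct value should be: sqrt(2)*exp(θ)*sin(θ + pi/4)

Explanation: The sign of the whole expression was flipped: the term sqrt(2)*exp(θ)*sin(θ + pi/4) was incorrectly written as -sqrt(2)*exp(θ)*sin(θ + pi/4)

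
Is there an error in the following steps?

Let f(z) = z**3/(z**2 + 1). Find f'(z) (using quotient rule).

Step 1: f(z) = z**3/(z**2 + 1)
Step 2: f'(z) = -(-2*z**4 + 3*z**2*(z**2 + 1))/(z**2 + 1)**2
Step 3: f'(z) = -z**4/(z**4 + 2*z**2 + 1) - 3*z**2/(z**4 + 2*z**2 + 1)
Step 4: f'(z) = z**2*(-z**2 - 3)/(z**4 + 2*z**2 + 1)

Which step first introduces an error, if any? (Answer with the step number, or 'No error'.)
Step 2

Step 2 is incorrect due to a sign flip.
The step shows: -(-2*z**4 + 3*z**2*(z**2 + 1))/(z**2 + 1)**2
The correct value should be: (-2*z**4 + 3*z**2*(z**2 + 1))/(z**2 + 1)**2

Explanation: The sign of the whole expression was flipped: the term (-2*z**4 + 3*z**2*(z**2 + 1))/(z**2 + 1)**2 was incorrectly written as -(-2*z**4 + 3*z**2*(z**2 + 1))/(z**2 + 1)**2
The later steps are derived from this incorrect expression, so the error originates in Step 2.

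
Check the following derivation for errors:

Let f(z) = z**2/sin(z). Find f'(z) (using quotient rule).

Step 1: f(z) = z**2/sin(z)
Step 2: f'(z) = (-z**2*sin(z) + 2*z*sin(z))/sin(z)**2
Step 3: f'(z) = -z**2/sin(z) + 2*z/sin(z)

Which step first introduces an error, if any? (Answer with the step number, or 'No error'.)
Step 2

Step 2 is incorrect due to a wrong trig function.
The step shows: (-z**2*sin(z) + 2*z*sin(z))/sin(z)**2
The correct value should be: (-z**2*cos(z) + 2*z*sin(z))/sin(z)**2

Explanation: cos(z) was incorrectly written as sin(z): the term (-z**2*cos(z) + 2*z*sin(z))/sin(z)**2 was incorrectly written as (-z**2*sin(z) + 2*z*sin(z))/sin(z)**2
The later steps are derived from this incorrect expression, so the error originates in Step 2.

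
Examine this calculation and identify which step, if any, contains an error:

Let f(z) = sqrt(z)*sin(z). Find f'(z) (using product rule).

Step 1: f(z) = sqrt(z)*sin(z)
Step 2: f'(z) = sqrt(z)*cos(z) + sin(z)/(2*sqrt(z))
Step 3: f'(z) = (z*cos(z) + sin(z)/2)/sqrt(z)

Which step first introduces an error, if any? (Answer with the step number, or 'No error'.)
No error

All steps in this derivation are correct.
The final answer f'(z) = (z*cos(z) + sin(z)/2)/sqrt(z) is valid.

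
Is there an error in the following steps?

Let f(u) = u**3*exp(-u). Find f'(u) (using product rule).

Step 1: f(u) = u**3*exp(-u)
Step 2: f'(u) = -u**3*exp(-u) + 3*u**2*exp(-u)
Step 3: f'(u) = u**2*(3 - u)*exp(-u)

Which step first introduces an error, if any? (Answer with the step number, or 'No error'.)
No error

All steps in this derivation are correct.
The final answer f'(u) = u**2*(3 - u)*exp(-u) is valid.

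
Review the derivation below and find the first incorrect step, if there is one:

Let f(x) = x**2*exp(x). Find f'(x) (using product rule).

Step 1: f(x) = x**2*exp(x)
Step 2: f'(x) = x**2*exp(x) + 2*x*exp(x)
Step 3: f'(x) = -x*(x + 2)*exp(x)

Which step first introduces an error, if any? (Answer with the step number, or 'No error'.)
Step 3

Step 3 is incorrect due to a sign flip.
The step shows: -x*(x + 2)*exp(x)
The correct value should be: x*(x + 2)*exp(x)

Explanation: The sign of the whole expression was flipped: the term x*(x + 2)*exp(x) was incorrectly written as -x*(x + 2)*exp(x)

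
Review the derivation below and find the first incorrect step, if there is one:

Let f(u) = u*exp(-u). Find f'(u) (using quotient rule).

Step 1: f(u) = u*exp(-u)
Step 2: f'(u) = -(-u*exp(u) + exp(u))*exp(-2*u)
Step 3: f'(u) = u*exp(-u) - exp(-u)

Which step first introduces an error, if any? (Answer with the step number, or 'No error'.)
Step 2

Step 2 is incorrect due to a sign flip.
The step shows: -(-u*exp(u) + exp(u))*exp(-2*u)
The correct value should be: (-u*exp(u) + exp(u))*exp(-2*u)

Explanation: The sign of the whole expression was flipped: the term (-u*exp(u) + exp(u))*exp(-2*u) was incorrectly written as -(-u*exp(u) + exp(u))*exp(-2*u)
The later steps are derived from this incorrect expression, so the error originates in Step 2.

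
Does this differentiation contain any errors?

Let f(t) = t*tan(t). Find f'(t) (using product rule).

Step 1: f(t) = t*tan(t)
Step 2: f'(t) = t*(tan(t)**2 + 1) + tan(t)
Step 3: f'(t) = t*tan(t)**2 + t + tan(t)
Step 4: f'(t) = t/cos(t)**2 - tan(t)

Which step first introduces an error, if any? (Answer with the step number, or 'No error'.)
Step 4

Step 4 is incorrect due to a sign flip.
The step shows: t/cos(t)**2 - tan(t)
The correct value should be: t/cos(t)**2 + tan(t)

Explanation: The sign of one term was flipped: the term tan(t) was incorrectly written as -tan(t)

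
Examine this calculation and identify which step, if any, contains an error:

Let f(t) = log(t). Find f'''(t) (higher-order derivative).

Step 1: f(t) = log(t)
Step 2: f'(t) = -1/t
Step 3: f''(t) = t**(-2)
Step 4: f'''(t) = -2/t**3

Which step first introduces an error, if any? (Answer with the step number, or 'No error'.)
Step 2

Step 2 is incorrect due to a sign flip.
The step shows: -1/t
The correct value should be: 1/t

Explanation: The sign of the whole expression was flipped: the term 1/t was incorrectly written as -1/t
The later steps are derived from this incorrect expression, so the error originates in Step 2.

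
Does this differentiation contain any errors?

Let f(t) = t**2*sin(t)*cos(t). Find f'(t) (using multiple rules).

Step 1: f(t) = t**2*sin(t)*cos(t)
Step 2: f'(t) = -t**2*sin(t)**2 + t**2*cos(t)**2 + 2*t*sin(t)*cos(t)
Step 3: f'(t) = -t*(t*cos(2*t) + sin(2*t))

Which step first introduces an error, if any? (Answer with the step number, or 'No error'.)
Step 3

Step 3 is incorrect due to a sign flip.
The step shows: -t*(t*cos(2*t) + sin(2*t))
The correct value should be: t*(t*cos(2*t) + sin(2*t))

Explanation: The sign of the whole expression was flipped: the term t*(t*cos(2*t) + sin(2*t)) was incorrectly written as -t*(t*cos(2*t) + sin(2*t))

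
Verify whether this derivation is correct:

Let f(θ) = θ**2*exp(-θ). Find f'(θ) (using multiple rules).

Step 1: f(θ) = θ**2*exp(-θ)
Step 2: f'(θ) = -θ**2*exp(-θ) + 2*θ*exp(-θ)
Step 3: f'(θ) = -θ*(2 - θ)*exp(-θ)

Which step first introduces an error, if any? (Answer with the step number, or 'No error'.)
Step 3

Step 3 is incorrect due to a sign flip.
The step shows: -θ*(2 - θ)*exp(-θ)
The correct value should be: θ*(2 - θ)*exp(-θ)

Explanation: The sign of the whole expression was flipped: the term θ*(2 - θ)*exp(-θ) was incorrectly written as -θ*(2 - θ)*exp(-θ)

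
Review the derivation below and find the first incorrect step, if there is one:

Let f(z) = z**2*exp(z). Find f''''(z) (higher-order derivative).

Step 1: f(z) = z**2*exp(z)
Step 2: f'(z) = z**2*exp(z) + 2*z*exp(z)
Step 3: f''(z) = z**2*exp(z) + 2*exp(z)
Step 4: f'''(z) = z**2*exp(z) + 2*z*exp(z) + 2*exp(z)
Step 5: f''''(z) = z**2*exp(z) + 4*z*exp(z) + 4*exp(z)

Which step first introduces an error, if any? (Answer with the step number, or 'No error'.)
Step 3

Step 3 is incorrect due to a dropped term.
The step shows: z**2*exp(z) + 2*exp(z)
The correct value should be: z**2*exp(z) + 4*z*exp(z) + 2*exp(z)

Explanation: A term was dropped: the term 4*z*exp(z) was incorrectly omitted
The later steps are derived from this incorrect expression, so the error originates in Step 3.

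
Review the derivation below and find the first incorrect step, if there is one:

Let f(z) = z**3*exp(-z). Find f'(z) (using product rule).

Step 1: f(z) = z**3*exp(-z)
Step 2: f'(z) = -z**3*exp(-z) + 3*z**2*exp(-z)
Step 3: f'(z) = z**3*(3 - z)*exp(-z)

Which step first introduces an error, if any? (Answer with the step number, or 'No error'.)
Step 3

Step 3 is incorrect due to a wrong exponent.
The step shows: z**3*(3 - z)*exp(-z)
The correct value should be: z**2*(3 - z)*exp(-z)

Explanation: The exponent 2 on z was incorrectly written as 3: the term z**2*(3 - z)*exp(-z) was incorrectly written as z**3*(3 - z)*exp(-z)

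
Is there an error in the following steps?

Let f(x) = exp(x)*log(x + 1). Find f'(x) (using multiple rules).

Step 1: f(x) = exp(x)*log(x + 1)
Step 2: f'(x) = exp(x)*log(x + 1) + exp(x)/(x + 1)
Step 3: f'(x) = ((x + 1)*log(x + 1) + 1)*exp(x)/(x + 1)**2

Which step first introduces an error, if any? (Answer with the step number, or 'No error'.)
Step 3

Step 3 is incorrect due to a wrong exponent.
The step shows: ((x + 1)*log(x + 1) + 1)*exp(x)/(x + 1)**2
The correct value should be: ((x + 1)*log(x + 1) + 1)*exp(x)/(x + 1)

Explanation: The exponent -1 on x + 1 was incorrectly written as -2: the term ((x + 1)*log(x + 1) + 1)*exp(x)/(x + 1) was incorrectly written as ((x + 1)*log(x + 1) + 1)*exp(x)/(x + 1)**2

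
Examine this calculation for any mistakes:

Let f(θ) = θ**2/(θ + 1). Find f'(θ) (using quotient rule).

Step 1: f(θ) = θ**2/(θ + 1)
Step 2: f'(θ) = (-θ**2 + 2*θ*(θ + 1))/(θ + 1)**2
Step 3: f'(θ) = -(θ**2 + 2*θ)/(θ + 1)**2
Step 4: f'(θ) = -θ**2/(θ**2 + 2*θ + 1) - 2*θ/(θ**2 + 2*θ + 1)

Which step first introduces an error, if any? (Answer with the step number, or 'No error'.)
Step 3

Step 3 is incorrect due to a sign flip.
The step shows: -(θ**2 + 2*θ)/(θ + 1)**2
The correct value should be: (θ**2 + 2*θ)/(θ + 1)**2

Explanation: The sign of the whole expression was flipped: the term (θ**2 + 2*θ)/(θ + 1)**2 was incorrectly written as -(θ**2 + 2*θ)/(θ + 1)**2
The later steps are derived from this incorrect expression, so the error originates in Step 3.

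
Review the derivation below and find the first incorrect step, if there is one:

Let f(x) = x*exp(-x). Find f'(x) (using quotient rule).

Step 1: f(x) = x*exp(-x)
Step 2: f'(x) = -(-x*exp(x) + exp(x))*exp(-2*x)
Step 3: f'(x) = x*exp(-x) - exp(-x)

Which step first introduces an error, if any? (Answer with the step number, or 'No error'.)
Step 2

Step 2 is incorrect due to a sign flip.
The step shows: -(-x*exp(x) + exp(x))*exp(-2*x)
The correct value should be: (-x*exp(x) + exp(x))*exp(-2*x)

Explanation: The sign of the whole expression was flipped: the term (-x*exp(x) + exp(x))*exp(-2*x) was incorrectly written as -(-x*exp(x) + exp(x))*exp(-2*x)
The later steps are derived from this incorrect expression, so the error originates in Step 2.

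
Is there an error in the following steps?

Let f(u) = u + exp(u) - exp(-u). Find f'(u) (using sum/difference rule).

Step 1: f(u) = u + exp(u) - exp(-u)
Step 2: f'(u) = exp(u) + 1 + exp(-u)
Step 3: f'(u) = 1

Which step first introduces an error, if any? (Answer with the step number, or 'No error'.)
Step 3

Step 3 is incorrect due to a dropped term.
The step shows: 1
The correct value should be: 2*cosh(u) + 1

Explanation: A term was dropped: the term 2*cosh(u) was incorrectly omitted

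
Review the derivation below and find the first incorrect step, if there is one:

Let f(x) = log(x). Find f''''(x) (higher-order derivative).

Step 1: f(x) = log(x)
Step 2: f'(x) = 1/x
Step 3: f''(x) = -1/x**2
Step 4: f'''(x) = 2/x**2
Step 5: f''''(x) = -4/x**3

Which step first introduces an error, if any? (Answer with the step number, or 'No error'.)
Step 4

Step 4 is incorrect due to a wrong exponent.
The step shows: 2/x**2
The correct value should be: 2/x**3

Explanation: The exponent -3 on x was incorrectly written as -2: the term 2/x**3 was incorrectly written as 2/x**2
The later steps are derived from this incorrect expression, so the error originates in Step 4.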